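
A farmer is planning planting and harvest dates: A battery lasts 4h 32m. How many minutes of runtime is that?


Hours: 4
Extra minutes: 32
Minutes per hour: 60
Hours to minutes: 4 x 60 = 240
Total: 240 + 32 = 272

272


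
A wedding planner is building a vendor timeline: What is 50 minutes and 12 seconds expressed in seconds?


Minutes: 50
Extra seconds: 12
Seconds per minute: 60
Minutes to seconds: 50 x 60 = 3000
Total: 3000 + 12 = 3012

3012


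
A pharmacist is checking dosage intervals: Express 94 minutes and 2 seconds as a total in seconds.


Minutes: 94
Seconds: 2
Convert minutes to seconds: 94 x 60 = 5640
Add remaining seconds: 5640 + 2 = 5642

5642


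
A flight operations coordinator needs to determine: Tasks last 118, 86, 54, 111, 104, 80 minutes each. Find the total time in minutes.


Durations: 118, 86, 54, 111, 104, 80
Running sum: 118
+ 86 = 204
+ 54 = 258
+ 111 = 369
+ 104 = 473
+ 80 = 553
Total duration: 553 minutes
That is 9 hours and 13 minutes

553


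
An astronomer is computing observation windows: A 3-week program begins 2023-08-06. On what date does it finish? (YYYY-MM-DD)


Start: 2023-08-06
Weeks to add: 3
Convert to days: 3 x 7 = 21 days
Add 21 days to 2023-08-06
Result: 2023-08-27

2023-08-27


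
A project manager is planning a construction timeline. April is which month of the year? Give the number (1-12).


Calendar month order:
3. March
4. April <--
5. May
April is month number 4

4


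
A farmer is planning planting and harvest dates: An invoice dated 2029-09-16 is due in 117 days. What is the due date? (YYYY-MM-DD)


Start: 2029-09-16
Adding 117 days
Days remaining in September: 14
After September: 103 days still to add
October 2029: 31 days, 72 remaining
November 2029: 30 days, 42 remaining
December 2029: 31 days, 11 remaining
January 2030 has 31 days, need 11
Result: 2030-01-11

2030-01-11


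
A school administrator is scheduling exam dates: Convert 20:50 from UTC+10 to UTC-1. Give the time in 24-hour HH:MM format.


Local time: 20:50 at UTC+10 (offset 10h)
Target zone: UTC-1 (offset -1h)
Difference: -1 - (10) = -11 hours
Calculation: 20 + (-11) = 9
Result: 09:50

09:50


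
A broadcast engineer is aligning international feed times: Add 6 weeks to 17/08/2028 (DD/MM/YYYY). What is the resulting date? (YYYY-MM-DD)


Start: 2028-08-17
Weeks to add: 6
Convert to days: 6 x 7 = 42 days
Add 42 days to 2028-08-17
Result: 2028-09-28

2028-09-28


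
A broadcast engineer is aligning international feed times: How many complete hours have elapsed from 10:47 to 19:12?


Start: 10:47
End: 19:12
Hour difference: 19 - 10 = 9 hours
Minute difference: 12 - 47 = -35 minutes
Total minutes: 505
Complete hours: 505 / 60 = 8 (remainder 25)

8


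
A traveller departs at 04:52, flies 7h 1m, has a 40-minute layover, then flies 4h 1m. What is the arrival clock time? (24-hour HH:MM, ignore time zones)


Depart: 04:52
Leg 1: +421 min -> 11:53
Layover: +40 min -> 12:33
Leg 2: +241 min -> 16:34
Total travel: 702 minutes = 11h 42m
Arrival: 16:34

16:34


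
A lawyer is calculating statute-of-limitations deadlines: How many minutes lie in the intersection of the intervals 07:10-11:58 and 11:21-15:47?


Interval A: [430, 718] minutes from midnight
Interval B: [681, 947] minutes from midnight
Overlap start = max(430, 681) = 681
Overlap end = min(718, 947) = 718
Overlap = 718 - 681 = 37 minutes

37


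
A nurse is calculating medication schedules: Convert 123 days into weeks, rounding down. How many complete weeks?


Total days: 123
Days per week: 7
Division: 123 / 7 = 17 remainder 4
Complete weeks: 17
Remaining days: 4

17


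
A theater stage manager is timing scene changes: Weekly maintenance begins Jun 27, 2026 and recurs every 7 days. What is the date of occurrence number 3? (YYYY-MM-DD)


First occurrence: 2026-06-27 (occurrence 1)
Each occurrence is 7 days after the previous.
Occurrence 3 is 2 weeks after the first.
2 weeks = 14 days
2026-06-27 + 14 days = 2026-07-11

2026-07-11


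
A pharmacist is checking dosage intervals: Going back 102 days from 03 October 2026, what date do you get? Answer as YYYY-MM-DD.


Start: 2026-10-03
Subtracting 102 days
Days already passed in October: 3
After going back through October: 99 more days to subtract
September 2026: 30 days, 69 remaining
August 2026: 31 days, 38 remaining
July 2026: 31 days, 7 remaining
June 2026 has 30 days, need 7
Result: 2026-06-23

2026-06-23


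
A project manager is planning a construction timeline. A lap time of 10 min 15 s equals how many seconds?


Minutes: 10
Seconds: 15
Convert minutes to seconds: 10 x 60 = 600
Add remaining seconds: 600 + 15 = 615

615


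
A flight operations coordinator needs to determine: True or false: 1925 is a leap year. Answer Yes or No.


Year: 1925
Divisible by 4? 1925 / 4 = 481.25 -> No
Not divisible by 4, so NOT a leap year

No


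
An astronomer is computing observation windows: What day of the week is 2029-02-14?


Date: 2029-02-14
January 1, 2029 is a Monday
Day of year: 45
Offset from Jan 1: 44 days
44 mod 7 = 2
Result: Wednesday

Wednesday


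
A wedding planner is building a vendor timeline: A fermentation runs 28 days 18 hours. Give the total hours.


Days: 28
Extra hours: 18
Hours per day: 24
Days to hours: 28 x 24 = 672
Total: 672 + 18 = 690

690


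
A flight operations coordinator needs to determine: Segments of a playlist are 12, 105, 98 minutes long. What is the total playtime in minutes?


Durations: 12, 105, 98
Running sum: 12
+ 105 = 117
+ 98 = 215
Total duration: 215 minutes
That is 3 hours and 35 minutes

215


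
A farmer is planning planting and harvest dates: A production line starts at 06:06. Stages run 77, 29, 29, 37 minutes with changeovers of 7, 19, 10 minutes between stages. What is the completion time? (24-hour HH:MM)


Start: 06:06 = 366 min from midnight
  after task 1 (77 min): 07:23
  after break (7 min): 07:30
  after task 2 (29 min): 07:59
  after break (19 min): 08:18
  after task 3 (29 min): 08:47
  after break (10 min): 08:57
  after task 4 (37 min): 09:34
Total elapsed: 208 minutes
End time: 09:34

09:34


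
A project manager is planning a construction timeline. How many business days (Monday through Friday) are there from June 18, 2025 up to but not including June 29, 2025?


Start: 2025-06-18 (Wednesday)
End (exclusive): 2025-06-29 (Sunday)
Total calendar days: 11
Full weeks: 11 // 7 = 1 -> 5 weekdays
Remaining 4 days starting on Wednesday:
  Wed(w), Thu(w), Fri(w), Sat(-) -> 3 weekdays
Total business days: 5 + 3 = 8

8


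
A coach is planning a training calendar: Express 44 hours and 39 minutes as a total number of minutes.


Hours: 44
Extra minutes: 39
Minutes per hour: 60
Hours to minutes: 44 x 60 = 2640
Total: 2640 + 39 = 2679

2679


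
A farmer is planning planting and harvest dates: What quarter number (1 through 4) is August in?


Month: August (month 8)
Q1: January-March (months 1-3)
Q2: April-June (months 4-6)
Q3: July-September (months 7-9)
Q4: October-December (months 10-12)
Month 8 falls in Q3

3


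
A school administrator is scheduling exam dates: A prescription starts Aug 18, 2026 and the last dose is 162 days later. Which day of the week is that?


Start: 2026-08-18 (Tuesday)
Step 1 - find target date: add 162 days
  2026-08-18 + 162 days = 2027-01-27
Step 2 - day of week:
  162 mod 7 = 1
  Tuesday + 1 days -> Wednesday
Result: Wednesday (2027-01-27)

Wednesday


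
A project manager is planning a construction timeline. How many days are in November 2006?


Month: November
Year: 2006
November is a 30-day month
Total: 30 days

30


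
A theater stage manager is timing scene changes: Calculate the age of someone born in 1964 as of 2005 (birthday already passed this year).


Birth year: 1964
Current year: 2005
Age = current year - birth year
Age = 2005 - 1964 = 41

41


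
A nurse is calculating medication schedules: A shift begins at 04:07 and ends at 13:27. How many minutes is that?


Start time: 04:07 = 247 minutes from midnight
End time: 13:27 = 807 minutes from midnight
Difference: 807 - 247 = 560 minutes
That is 9 hours and 20 minutes

560


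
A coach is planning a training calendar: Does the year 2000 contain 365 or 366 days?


Year: 2000
Check leap year rules:
Divisible by 4? Yes
Divisible by 100? Yes
Divisible by 400? Yes
2000 is a leap year
Days: 366

366


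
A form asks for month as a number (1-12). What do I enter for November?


Calendar month order:
10. October
11. November <--
12. December
November is month number 11

11


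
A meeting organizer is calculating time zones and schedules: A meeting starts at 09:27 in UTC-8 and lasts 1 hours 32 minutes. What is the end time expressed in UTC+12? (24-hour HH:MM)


Start: 09:27 in UTC-8
Step 1 - add duration:
  minutes: 27 + 32 = 59
  hours: 9 + 1 + 0 = 10
  end in UTC-8: 10:59
Step 2 - convert UTC-8 -> UTC+12:
  offset difference: 12 - (-8) = 20 hours
  10 + (20) = 30 -> mod 24 = 6
Result: 06:59 in UTC+12

06:59


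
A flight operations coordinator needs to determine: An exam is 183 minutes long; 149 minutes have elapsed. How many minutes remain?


Total budget: 183 minutes
Time used: 149 minutes
Remaining: 183 - 149 = 34 minutes
Percent used: 81.4%
Percent remaining: 18.6%

34


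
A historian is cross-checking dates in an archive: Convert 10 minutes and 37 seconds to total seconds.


Minutes: 10
Extra seconds: 37
Seconds per minute: 60
Minutes to seconds: 10 x 60 = 600
Total: 600 + 37 = 637

637


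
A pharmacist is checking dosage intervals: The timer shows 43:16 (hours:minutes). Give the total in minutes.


Hours: 43
Minutes: 16
Convert hours to minutes: 43 x 60 = 2580
Add remaining minutes: 2580 + 16 = 2596

2596


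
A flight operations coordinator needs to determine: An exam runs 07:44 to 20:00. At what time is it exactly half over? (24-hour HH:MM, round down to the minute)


Start time: 07:44 = 464 minutes from midnight
End time: 20:00 = 1200 minutes from midnight
Sum: 464 + 1200 = 1664
Midpoint: 1664 / 2 = 832 minutes
Convert: 832 / 60 = 13 hours, 52 minutes
Result: 13:52

13:52


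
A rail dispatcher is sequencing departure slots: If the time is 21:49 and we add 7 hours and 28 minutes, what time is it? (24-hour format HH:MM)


Start time: 21:49
Adding: 7 hours 28 minutes
Minutes: 49 + 28 = 77
Minute overflow: 77 >= 60, so carry 1 hour, minutes = 17
Hours: 21 + 7 + 1 = 29
Hour wraparound: 29 mod 24 = 5
Result: 05:17

05:17


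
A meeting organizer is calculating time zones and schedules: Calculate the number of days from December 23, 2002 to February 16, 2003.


Start date: 2002-12-23
End date: 2003-02-16
Dec 2002: +9 days
Jan 2003: +31 days
Feb 2003: +15 days
Total: 55 days

55


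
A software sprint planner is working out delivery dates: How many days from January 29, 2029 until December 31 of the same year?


Start: January 29, 2029
End: December 31, 2029
Days left in January: 2
February: 28
March: 31
April: 30
May: 31
... plus remaining months
Sum of remaining months: 334
Total: 2 + 334 = 336

336


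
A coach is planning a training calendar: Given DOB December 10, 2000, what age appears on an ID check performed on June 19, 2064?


Birth: 2000-12-10
Reference: 2064-06-19
Year difference: 2064 - 2000 = 64
Has birthday (12-10) occurred by 06-19? No
Birthday not yet reached this year -> subtract 1
Age in full years: 63

63


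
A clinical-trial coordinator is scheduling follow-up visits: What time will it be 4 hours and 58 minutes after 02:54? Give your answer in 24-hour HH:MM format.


Start time: 02:54
Adding: 4 hours 58 minutes
Minutes: 54 + 58 = 112
Minute overflow: 112 >= 60, so carry 1 hour, minutes = 52
Hours: 2 + 4 + 1 = 7
Result: 07:52

07:52


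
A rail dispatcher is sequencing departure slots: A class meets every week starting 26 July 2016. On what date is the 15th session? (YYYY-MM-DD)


First occurrence: 2016-07-26 (occurrence 1)
Each occurrence is 7 days after the previous.
Occurrence 15 is 14 weeks after the first.
14 weeks = 98 days
2016-07-26 + 98 days = 2016-11-01

2016-11-01


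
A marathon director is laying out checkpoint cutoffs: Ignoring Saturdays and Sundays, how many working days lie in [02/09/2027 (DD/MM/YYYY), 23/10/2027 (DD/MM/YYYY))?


Start: 2027-09-02 (Thursday)
End (exclusive): 2027-10-23 (Saturday)
Total calendar days: 51
Full weeks: 51 // 7 = 7 -> 35 weekdays
Remaining 2 days starting on Thursday:
  Thu(w), Fri(w) -> 2 weekdays
Total business days: 35 + 2 = 37

37


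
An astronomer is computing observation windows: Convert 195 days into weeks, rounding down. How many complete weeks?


Total days: 195
Days per week: 7
Division: 195 / 7 = 27 remainder 6
Complete weeks: 27
Remaining days: 6

27


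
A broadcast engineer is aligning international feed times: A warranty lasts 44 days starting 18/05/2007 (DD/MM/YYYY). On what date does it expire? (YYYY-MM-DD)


Start: 2007-05-18
Adding 44 days
Days remaining in May: 13
After May: 31 days still to add
June 2007: 30 days, 1 remaining
July 2007 has 31 days, need 1
Result: 2007-07-01

2007-07-01


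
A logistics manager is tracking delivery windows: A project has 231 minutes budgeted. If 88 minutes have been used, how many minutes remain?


Total budget: 231 minutes
Time used: 88 minutes
Remaining: 231 - 88 = 143 minutes
Percent used: 38.1%
Percent remaining: 61.9%

143


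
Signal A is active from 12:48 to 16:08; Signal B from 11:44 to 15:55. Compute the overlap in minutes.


Interval A: [768, 968] minutes from midnight
Interval B: [704, 955] minutes from midnight
Overlap start = max(768, 704) = 768
Overlap end = min(968, 955) = 955
Overlap = 955 - 768 = 187 minutes

187


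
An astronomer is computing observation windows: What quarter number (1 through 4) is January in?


Month: January (month 1)
Q1: January-March (months 1-3)
Q2: April-June (months 4-6)
Q3: July-September (months 7-9)
Q4: October-December (months 10-12)
Month 1 falls in Q1

1


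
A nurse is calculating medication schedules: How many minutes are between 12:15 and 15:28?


Start time: 12:15 = 735 minutes from midnight
End time: 15:28 = 928 minutes from midnight
Difference: 928 - 735 = 193 minutes
That is 3 hours and 13 minutes

193


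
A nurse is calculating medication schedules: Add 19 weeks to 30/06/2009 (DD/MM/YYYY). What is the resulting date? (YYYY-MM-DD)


Start: 2009-06-30
Weeks to add: 19
Convert to days: 19 x 7 = 133 days
Add 133 days to 2009-06-30
Result: 2009-11-10

2009-11-10


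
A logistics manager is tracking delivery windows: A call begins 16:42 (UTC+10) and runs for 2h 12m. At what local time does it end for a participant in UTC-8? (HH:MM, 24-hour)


Start: 16:42 in UTC+10
Step 1 - add duration:
  minutes: 42 + 12 = 54
  hours: 16 + 2 + 0 = 18
  end in UTC+10: 18:54
Step 2 - convert UTC+10 -> UTC-8:
  offset difference: -8 - (10) = -18 hours
  18 + (-18) = 0 -> mod 24 = 0
Result: 00:54 in UTC-8

00:54


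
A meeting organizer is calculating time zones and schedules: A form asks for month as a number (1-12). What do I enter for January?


Calendar month order:
1. January <--
2. February
January is month number 1

1


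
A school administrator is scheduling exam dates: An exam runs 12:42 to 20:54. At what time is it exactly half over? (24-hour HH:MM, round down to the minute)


Start time: 12:42 = 762 minutes from midnight
End time: 20:54 = 1254 minutes from midnight
Sum: 762 + 1254 = 2016
Midpoint: 2016 / 2 = 1008 minutes
Convert: 1008 / 60 = 16 hours, 48 minutes
Result: 16:48

16:48


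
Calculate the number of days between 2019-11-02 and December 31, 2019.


Start: November 02, 2019
End: December 31, 2019
Days left in November: 28
December: 31
Sum of remaining months: 31
Total: 28 + 31 = 59

59


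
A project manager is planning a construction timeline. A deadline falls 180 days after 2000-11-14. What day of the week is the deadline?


Start: 2000-11-14 (Tuesday)
Step 1 - find target date: add 180 days
  2000-11-14 + 180 days = 2001-05-13
Step 2 - day of week:
  180 mod 7 = 5
  Tuesday + 5 days -> Sunday
Result: Sunday (2001-05-13)

Sunday


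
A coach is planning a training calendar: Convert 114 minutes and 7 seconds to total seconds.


Minutes: 114
Extra seconds: 7
Seconds per minute: 60
Minutes to seconds: 114 x 60 = 6840
Total: 6840 + 7 = 6847

6847


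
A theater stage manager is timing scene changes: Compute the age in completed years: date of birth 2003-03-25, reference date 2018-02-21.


Birth: 2003-03-25
Reference: 2018-02-21
Year difference: 2018 - 2003 = 15
Has birthday (03-25) occurred by 02-21? No
Birthday not yet reached this year -> subtract 1
Age in full years: 14

14


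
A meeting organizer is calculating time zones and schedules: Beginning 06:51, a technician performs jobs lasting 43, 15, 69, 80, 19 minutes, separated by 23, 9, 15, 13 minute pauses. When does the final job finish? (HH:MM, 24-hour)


Start: 06:51 = 411 min from midnight
  after task 1 (43 min): 07:34
  after break (23 min): 07:57
  after task 2 (15 min): 08:12
  after break (9 min): 08:21
  after task 3 (69 min): 09:30
  after break (15 min): 09:45
  after task 4 (80 min): 11:05
  after break (13 min): 11:18
  after task 5 (19 min): 11:37
Total elapsed: 286 minutes
End time: 11:37

11:37


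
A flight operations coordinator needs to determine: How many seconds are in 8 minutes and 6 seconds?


Minutes: 8
Seconds: 6
Convert minutes to seconds: 8 x 60 = 480
Add remaining seconds: 480 + 6 = 486

486


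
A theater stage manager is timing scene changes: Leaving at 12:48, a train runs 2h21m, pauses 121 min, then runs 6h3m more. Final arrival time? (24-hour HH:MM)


Depart: 12:48
Leg 1: +141 min -> 15:09
Layover: +121 min -> 17:10
Leg 2: +363 min -> 23:13
Total travel: 625 minutes = 10h 25m
Arrival: 23:13

23:13


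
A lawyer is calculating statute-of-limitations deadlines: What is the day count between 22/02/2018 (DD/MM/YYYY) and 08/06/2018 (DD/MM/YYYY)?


Start date: 2018-02-22
End date: 2018-06-08
Feb 2018: +7 days
Mar 2018: +31 days
Apr 2018: +30 days
May 2018: +31 days
Jun 2018: +7 days
Total: 106 days

106


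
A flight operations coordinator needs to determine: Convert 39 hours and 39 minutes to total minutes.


Hours: 39
Minutes: 39
Convert hours to minutes: 39 x 60 = 2340
Add remaining minutes: 2340 + 39 = 2379

2379


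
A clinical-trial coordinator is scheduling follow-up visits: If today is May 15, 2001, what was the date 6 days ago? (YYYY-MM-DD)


Start: 2001-05-15
Subtracting 6 days
Days already passed in May: 15
Result: 2001-05-09

2001-05-09


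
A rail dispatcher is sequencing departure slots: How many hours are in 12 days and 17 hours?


Days: 12
Extra hours: 17
Hours per day: 24
Days to hours: 12 x 24 = 288
Total: 288 + 17 = 305

305


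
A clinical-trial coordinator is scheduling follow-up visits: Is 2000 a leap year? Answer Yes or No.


Year: 2000
Divisible by 4? 2000 / 4 = 500.0 -> Yes
Divisible by 100? 2000 / 100 = 20.0 -> Yes
Divisible by 400? 2000 / 400 = 5.0 -> Yes
Divisible by 400, so it IS a leap year

Yes


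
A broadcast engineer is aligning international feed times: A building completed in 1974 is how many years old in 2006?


Birth year: 1974
Current year: 2006
Age = current year - birth year
Age = 2006 - 1974 = 32

32


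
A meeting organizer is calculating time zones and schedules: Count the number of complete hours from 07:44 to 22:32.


Start: 07:44
End: 22:32
Hour difference: 22 - 7 = 15 hours
Minute difference: 32 - 44 = -12 minutes
Total minutes: 888
Complete hours: 888 / 60 = 14 (remainder 48)

14


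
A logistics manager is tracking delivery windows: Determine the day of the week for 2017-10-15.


Date: 2017-10-15
January 1, 2017 is a Sunday
Day of year: 288
Offset from Jan 1: 287 days
287 mod 7 = 0
Result: Sunday

Sunday


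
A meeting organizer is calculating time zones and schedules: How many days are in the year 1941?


Year: 1941
Check leap year rules:
Divisible by 4? No
1941 is not a leap year
Days: 365

365


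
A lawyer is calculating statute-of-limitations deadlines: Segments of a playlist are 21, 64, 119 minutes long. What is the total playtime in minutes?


Durations: 21, 64, 119
Running sum: 21
+ 64 = 85
+ 119 = 204
Total duration: 204 minutes
That is 3 hours and 24 minutes

204


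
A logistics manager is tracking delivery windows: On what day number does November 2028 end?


Month: November
Year: 2028
November is a 30-day month
Total: 30 days

30


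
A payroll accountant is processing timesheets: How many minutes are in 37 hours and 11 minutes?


Hours: 37
Extra minutes: 11
Minutes per hour: 60
Hours to minutes: 37 x 60 = 2220
Total: 2220 + 11 = 2231

2231


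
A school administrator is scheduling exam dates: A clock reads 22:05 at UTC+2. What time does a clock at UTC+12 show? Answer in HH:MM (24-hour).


Local time: 22:05 at UTC+2 (offset 2h)
Target zone: UTC+12 (offset 12h)
Difference: 12 - (2) = 10 hours
Calculation: 22 + (10) = 32
Wraparound: (32) mod 24 = 8
Result: 08:05

08:05


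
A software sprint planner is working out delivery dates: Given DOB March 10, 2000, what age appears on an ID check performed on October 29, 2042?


Birth: 2000-03-10
Reference: 2042-10-29
Year difference: 2042 - 2000 = 42
Has birthday (03-10) occurred by 10-29? Yes
Age in full years: 42

42


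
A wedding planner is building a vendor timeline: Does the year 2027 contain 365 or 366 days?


Year: 2027
Check leap year rules:
Divisible by 4? No
2027 is not a leap year
Days: 365

365


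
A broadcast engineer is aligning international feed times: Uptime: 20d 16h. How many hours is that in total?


Days: 20
Extra hours: 16
Hours per day: 24
Days to hours: 20 x 24 = 480
Total: 480 + 16 = 496

496


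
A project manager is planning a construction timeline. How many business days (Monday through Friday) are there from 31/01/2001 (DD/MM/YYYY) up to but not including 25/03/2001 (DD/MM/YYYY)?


Start: 2001-01-31 (Wednesday)
End (exclusive): 2001-03-25 (Sunday)
Total calendar days: 53
Full weeks: 53 // 7 = 7 -> 35 weekdays
Remaining 4 days starting on Wednesday:
  Wed(w), Thu(w), Fri(w), Sat(-) -> 3 weekdays
Total business days: 35 + 3 = 38

38


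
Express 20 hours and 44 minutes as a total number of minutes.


Hours: 20
Extra minutes: 44
Minutes per hour: 60
Hours to minutes: 20 x 60 = 1200
Total: 1200 + 44 = 1244

1244


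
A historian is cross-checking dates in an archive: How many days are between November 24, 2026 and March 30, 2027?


Start date: 2026-11-24
End date: 2027-03-30
Nov 2026: +7 days
Dec 2026: +31 days
Jan 2027: +31 days
Feb 2027: +28 days
Mar 2027: +29 days
Total: 126 days

126


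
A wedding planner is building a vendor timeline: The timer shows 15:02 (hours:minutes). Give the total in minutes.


Hours: 15
Minutes: 2
Convert hours to minutes: 15 x 60 = 900
Add remaining minutes: 900 + 2 = 902

902


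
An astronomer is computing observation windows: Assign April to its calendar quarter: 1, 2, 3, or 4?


Month: April (month 4)
Q1: January-March (months 1-3)
Q2: April-June (months 4-6)
Q3: July-September (months 7-9)
Q4: October-December (months 10-12)
Month 4 falls in Q2

2


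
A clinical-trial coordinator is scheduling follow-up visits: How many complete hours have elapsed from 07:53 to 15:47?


Start: 07:53
End: 15:47
Hour difference: 15 - 7 = 8 hours
Minute difference: 47 - 53 = -6 minutes
Total minutes: 474
Complete hours: 474 / 60 = 7 (remainder 54)

7


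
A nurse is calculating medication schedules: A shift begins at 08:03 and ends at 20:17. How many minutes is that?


Start time: 08:03 = 483 minutes from midnight
End time: 20:17 = 1217 minutes from midnight
Difference: 1217 - 483 = 734 minutes
That is 12 hours and 14 minutes

734


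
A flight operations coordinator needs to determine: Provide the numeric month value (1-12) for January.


Calendar month order:
1. January <--
2. February
January is month number 1

1


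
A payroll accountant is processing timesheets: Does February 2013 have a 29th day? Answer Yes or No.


Year: 2013
Divisible by 4? 2013 / 4 = 503.25 -> No
Not divisible by 4, so NOT a leap year

No


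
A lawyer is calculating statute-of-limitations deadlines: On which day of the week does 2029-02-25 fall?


Date: 2029-02-25
January 1, 2029 is a Monday
Day of year: 56
Offset from Jan 1: 55 days
55 mod 7 = 6
Result: Sunday

Sunday


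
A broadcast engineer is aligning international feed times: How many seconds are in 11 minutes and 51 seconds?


Minutes: 11
Seconds: 51
Convert minutes to seconds: 11 x 60 = 660
Add remaining seconds: 660 + 51 = 711

711


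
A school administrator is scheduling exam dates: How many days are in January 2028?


Month: January
Year: 2028
January is a 31-day month
Total: 31 days

31


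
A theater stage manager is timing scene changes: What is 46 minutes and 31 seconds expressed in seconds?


Minutes: 46
Extra seconds: 31
Seconds per minute: 60
Minutes to seconds: 46 x 60 = 2760
Total: 2760 + 31 = 2791

2791


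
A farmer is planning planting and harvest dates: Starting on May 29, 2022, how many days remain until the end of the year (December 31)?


Start: May 29, 2022
End: December 31, 2022
Days left in May: 2
June: 30
July: 31
August: 31
September: 30
... plus remaining months
Sum of remaining months: 214
Total: 2 + 214 = 216

216


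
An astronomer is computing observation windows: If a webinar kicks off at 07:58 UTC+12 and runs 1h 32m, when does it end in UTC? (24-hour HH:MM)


Start: 07:58 in UTC+12
Step 1 - add duration:
  minutes: 58 + 32 = 90 (carry 1h)
  hours: 7 + 1 + 1 = 9
  end in UTC+12: 09:30
Step 2 - convert UTC+12 -> UTC:
  offset difference: 0 - (12) = -12 hours
  9 + (-12) = -3 -> mod 24 = 21
Result: 21:30 in UTC

21:30


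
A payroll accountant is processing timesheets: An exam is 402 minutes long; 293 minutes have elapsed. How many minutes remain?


Total budget: 402 minutes
Time used: 293 minutes
Remaining: 402 - 293 = 109 minutes
Percent used: 72.9%
Percent remaining: 27.1%

109


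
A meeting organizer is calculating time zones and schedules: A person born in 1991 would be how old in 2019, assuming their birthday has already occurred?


Birth year: 1991
Current year: 2019
Age = current year - birth year
Age = 2019 - 1991 = 28

28


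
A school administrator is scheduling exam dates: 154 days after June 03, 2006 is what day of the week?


Start: 2006-06-03 (Saturday)
Step 1 - find target date: add 154 days
  2006-06-03 + 154 days = 2006-11-04
Step 2 - day of week:
  154 mod 7 = 0
  Saturday + 0 days -> Saturday
Result: Saturday (2006-11-04)

Saturday


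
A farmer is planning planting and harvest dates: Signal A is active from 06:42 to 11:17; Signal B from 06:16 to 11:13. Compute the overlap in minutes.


Interval A: [402, 677] minutes from midnight
Interval B: [376, 673] minutes from midnight
Overlap start = max(402, 376) = 402
Overlap end = min(677, 673) = 673
Overlap = 673 - 402 = 271 minutes

271


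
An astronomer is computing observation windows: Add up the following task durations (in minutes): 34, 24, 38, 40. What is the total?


Durations: 34, 24, 38, 40
Running sum: 34
+ 24 = 58
+ 38 = 96
+ 40 = 136
Total duration: 136 minutes
That is 2 hours and 16 minutes

136


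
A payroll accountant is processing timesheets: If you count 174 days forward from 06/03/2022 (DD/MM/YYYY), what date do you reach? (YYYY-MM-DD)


Start: 2022-03-06
Adding 174 days
Days remaining in March: 25
After March: 149 days still to add
April 2022: 30 days, 119 remaining
May 2022: 31 days, 88 remaining
June 2022: 30 days, 58 remaining
July 2022: 31 days, 27 remaining
Result: 2022-08-27

2022-08-27


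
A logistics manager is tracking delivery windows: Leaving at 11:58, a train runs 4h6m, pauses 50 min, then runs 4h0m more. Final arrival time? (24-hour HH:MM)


Depart: 11:58
Leg 1: +246 min -> 16:04
Layover: +50 min -> 16:54
Leg 2: +240 min -> 20:54
Total travel: 536 minutes = 8h 56m
Arrival: 20:54

20:54


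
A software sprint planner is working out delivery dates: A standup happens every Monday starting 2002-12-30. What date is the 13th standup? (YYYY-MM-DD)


First occurrence: 2002-12-30 (occurrence 1)
Each occurrence is 7 days after the previous.
Occurrence 13 is 12 weeks after the first.
12 weeks = 84 days
2002-12-30 + 84 days = 2003-03-24

2003-03-24


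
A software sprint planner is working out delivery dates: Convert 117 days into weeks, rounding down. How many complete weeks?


Total days: 117
Days per week: 7
Division: 117 / 7 = 16 remainder 5
Complete weeks: 16
Remaining days: 5

16


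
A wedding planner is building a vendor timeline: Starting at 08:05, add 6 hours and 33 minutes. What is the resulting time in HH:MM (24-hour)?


Start time: 08:05
Adding: 6 hours 33 minutes
Minutes: 5 + 33 = 38
Hours: 8 + 6 + 0 = 14
Result: 14:38

14:38


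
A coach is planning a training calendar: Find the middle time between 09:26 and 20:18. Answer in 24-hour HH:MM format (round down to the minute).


Start time: 09:26 = 566 minutes from midnight
End time: 20:18 = 1218 minutes from midnight
Sum: 566 + 1218 = 1784
Midpoint: 1784 / 2 = 892 minutes
Convert: 892 / 60 = 14 hours, 52 minutes
Result: 14:52

14:52


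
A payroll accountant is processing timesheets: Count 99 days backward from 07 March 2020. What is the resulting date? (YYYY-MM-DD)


Start: 2020-03-07
Subtracting 99 days
Days already passed in March: 7
After going back through March: 92 more days to subtract
February 2020: 29 days, 63 remaining
January 2020: 31 days, 32 remaining
December 2019: 31 days, 1 remaining
November 2019 has 30 days, need 1
Result: 2019-11-29

2019-11-29


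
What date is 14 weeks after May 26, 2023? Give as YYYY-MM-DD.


Start: 2023-05-26
Weeks to add: 14
Convert to days: 14 x 7 = 98 days
Add 98 days to 2023-05-26
Result: 2023-09-01

2023-09-01


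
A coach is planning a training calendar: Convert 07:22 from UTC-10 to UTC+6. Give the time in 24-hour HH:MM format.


Local time: 07:22 at UTC-10 (offset -10h)
Target zone: UTC+6 (offset 6h)
Difference: 6 - (-10) = 16 hours
Calculation: 7 + (16) = 23
Result: 23:22

23:22


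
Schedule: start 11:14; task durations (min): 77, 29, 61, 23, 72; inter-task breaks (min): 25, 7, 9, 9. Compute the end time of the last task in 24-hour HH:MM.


Start: 11:14 = 674 min from midnight
  after task 1 (77 min): 12:31
  after break (25 min): 12:56
  after task 2 (29 min): 13:25
  after break (7 min): 13:32
  after task 3 (61 min): 14:33
  after break (9 min): 14:42
  after task 4 (23 min): 15:05
  after break (9 min): 15:14
  after task 5 (72 min): 16:26
Total elapsed: 312 minutes
End time: 16:26

16:26


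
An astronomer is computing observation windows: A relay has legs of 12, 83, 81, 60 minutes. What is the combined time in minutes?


Durations: 12, 83, 81, 60
Running sum: 12
+ 83 = 95
+ 81 = 176
+ 60 = 236
Total duration: 236 minutes
That is 3 hours and 56 minutes

236


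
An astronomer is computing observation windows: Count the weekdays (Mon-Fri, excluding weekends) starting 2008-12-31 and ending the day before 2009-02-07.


Start: 2008-12-31 (Wednesday)
End (exclusive): 2009-02-07 (Saturday)
Total calendar days: 38
Full weeks: 38 // 7 = 5 -> 25 weekdays
Remaining 3 days starting on Wednesday:
  Wed(w), Thu(w), Fri(w) -> 3 weekdays
Total business days: 25 + 3 = 28

28


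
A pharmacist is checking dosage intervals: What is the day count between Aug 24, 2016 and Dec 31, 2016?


Start date: 2016-08-24
End date: 2016-12-31
Aug 2016: +8 days
Sep 2016: +30 days
Oct 2016: +31 days
Nov 2016: +30 days
Dec 2016: +30 days
Total: 129 days

129


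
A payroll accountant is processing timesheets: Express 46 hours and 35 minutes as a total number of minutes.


Hours: 46
Extra minutes: 35
Minutes per hour: 60
Hours to minutes: 46 x 60 = 2760
Total: 2760 + 35 = 2795

2795


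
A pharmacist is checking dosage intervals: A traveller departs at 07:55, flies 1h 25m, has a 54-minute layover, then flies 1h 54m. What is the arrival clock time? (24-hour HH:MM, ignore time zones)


Depart: 07:55
Leg 1: +85 min -> 09:20
Layover: +54 min -> 10:14
Leg 2: +114 min -> 12:08
Total travel: 253 minutes = 4h 13m
Arrival: 12:08

12:08


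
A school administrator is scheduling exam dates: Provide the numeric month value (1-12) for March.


Calendar month order:
2. February
3. March <--
4. April
March is month number 3

3


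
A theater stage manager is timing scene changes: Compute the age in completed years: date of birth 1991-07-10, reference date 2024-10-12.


Birth: 1991-07-10
Reference: 2024-10-12
Year difference: 2024 - 1991 = 33
Has birthday (07-10) occurred by 10-12? Yes
Age in full years: 33

33


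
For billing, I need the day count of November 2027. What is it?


Month: November
Year: 2027
November is a 30-day month
Total: 30 days

30


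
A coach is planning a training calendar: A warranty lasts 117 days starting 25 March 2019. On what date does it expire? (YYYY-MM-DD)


Start: 2019-03-25
Adding 117 days
Days remaining in March: 6
After March: 111 days still to add
April 2019: 30 days, 81 remaining
May 2019: 31 days, 50 remaining
June 2019: 30 days, 20 remaining
July 2019 has 31 days, need 20
Result: 2019-07-20

2019-07-20


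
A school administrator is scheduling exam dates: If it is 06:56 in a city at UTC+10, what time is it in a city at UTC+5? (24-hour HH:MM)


Local time: 06:56 at UTC+10 (offset 10h)
Target zone: UTC+5 (offset 5h)
Difference: 5 - (10) = -5 hours
Calculation: 6 + (-5) = 1
Result: 01:56

01:56


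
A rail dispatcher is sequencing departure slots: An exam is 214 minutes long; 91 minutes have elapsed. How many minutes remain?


Total budget: 214 minutes
Time used: 91 minutes
Remaining: 214 - 91 = 123 minutes
Percent used: 42.5%
Percent remaining: 57.5%

123


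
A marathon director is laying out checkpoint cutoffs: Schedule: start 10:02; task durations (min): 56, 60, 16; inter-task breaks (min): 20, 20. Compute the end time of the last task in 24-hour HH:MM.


Start: 10:02 = 602 min from midnight
  after task 1 (56 min): 10:58
  after break (20 min): 11:18
  after task 2 (60 min): 12:18
  after break (20 min): 12:38
  after task 3 (16 min): 12:54
Total elapsed: 172 minutes
End time: 12:54

12:54


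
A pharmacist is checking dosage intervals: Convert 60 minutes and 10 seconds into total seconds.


Minutes: 60
Seconds: 10
Convert minutes to seconds: 60 x 60 = 3600
Add remaining seconds: 3600 + 10 = 3610

3610


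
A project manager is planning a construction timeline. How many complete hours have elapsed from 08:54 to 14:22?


Start: 08:54
End: 14:22
Hour difference: 14 - 8 = 6 hours
Minute difference: 22 - 54 = -32 minutes
Total minutes: 328
Complete hours: 328 / 60 = 5 (remainder 28)

5


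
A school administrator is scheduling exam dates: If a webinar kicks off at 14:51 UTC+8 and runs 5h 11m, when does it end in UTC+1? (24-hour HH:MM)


Start: 14:51 in UTC+8
Step 1 - add duration:
  minutes: 51 + 11 = 62 (carry 1h)
  hours: 14 + 5 + 1 = 20
  end in UTC+8: 20:02
Step 2 - convert UTC+8 -> UTC+1:
  offset difference: 1 - (8) = -7 hours
  20 + (-7) = 13 -> mod 24 = 13
Result: 13:02 in UTC+1

13:02


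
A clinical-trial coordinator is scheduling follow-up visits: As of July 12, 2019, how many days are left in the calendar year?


Start: July 12, 2019
End: December 31, 2019
Days left in July: 19
August: 31
September: 30
October: 31
November: 30
... plus remaining months
Sum of remaining months: 153
Total: 19 + 153 = 172

172


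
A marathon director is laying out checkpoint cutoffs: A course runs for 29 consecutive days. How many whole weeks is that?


Total days: 29
Days per week: 7
Division: 29 / 7 = 4 remainder 1
Complete weeks: 4
Remaining days: 1

4


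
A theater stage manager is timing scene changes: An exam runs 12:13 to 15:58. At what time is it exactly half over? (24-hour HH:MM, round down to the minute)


Start time: 12:13 = 733 minutes from midnight
End time: 15:58 = 958 minutes from midnight
Sum: 733 + 958 = 1691
Midpoint: 1691 / 2 = 845 minutes
Convert: 845 / 60 = 14 hours, 5 minutes
Result: 14:05

14:05


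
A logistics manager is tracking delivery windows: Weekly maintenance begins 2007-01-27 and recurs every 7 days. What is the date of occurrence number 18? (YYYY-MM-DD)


First occurrence: 2007-01-27 (occurrence 1)
Each occurrence is 7 days after the previous.
Occurrence 18 is 17 weeks after the first.
17 weeks = 119 days
2007-01-27 + 119 days = 2007-05-26

2007-05-26


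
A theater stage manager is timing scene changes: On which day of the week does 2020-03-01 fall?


Date: 2020-03-01
January 1, 2020 is a Wednesday
Day of year: 61
Offset from Jan 1: 60 days
60 mod 7 = 4
Result: Sunday

Sunday


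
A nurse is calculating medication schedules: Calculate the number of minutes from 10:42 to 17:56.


Start time: 10:42 = 642 minutes from midnight
End time: 17:56 = 1076 minutes from midnight
Difference: 1076 - 642 = 434 minutes
That is 7 hours and 14 minutes

434


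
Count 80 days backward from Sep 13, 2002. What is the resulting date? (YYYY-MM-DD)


Start: 2002-09-13
Subtracting 80 days
Days already passed in September: 13
After going back through September: 67 more days to subtract
August 2002: 31 days, 36 remaining
July 2002: 31 days, 5 remaining
June 2002 has 30 days, need 5
Result: 2002-06-25

2002-06-25


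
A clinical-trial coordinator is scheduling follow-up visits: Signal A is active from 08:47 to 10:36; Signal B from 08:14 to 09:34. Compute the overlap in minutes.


Interval A: [527, 636] minutes from midnight
Interval B: [494, 574] minutes from midnight
Overlap start = max(527, 494) = 527
Overlap end = min(636, 574) = 574
Overlap = 574 - 527 = 47 minutes

47


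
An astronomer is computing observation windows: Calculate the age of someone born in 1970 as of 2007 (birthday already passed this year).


Birth year: 1970
Current year: 2007
Age = current year - birth year
Age = 2007 - 1970 = 37

37


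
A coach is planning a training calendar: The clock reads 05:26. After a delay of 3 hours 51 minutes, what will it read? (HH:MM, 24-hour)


Start time: 05:26
Adding: 3 hours 51 minutes
Minutes: 26 + 51 = 77
Minute overflow: 77 >= 60, so carry 1 hour, minutes = 17
Hours: 5 + 3 + 1 = 9
Result: 09:17

09:17


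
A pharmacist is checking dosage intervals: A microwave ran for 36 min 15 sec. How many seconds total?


Minutes: 36
Extra seconds: 15
Seconds per minute: 60
Minutes to seconds: 36 x 60 = 2160
Total: 2160 + 15 = 2175

2175


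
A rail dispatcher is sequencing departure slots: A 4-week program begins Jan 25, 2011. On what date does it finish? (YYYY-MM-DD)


Start: 2011-01-25
Weeks to add: 4
Convert to days: 4 x 7 = 28 days
Add 28 days to 2011-01-25
Result: 2011-02-22

2011-02-22


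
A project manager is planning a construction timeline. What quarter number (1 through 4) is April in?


Month: April (month 4)
Q1: January-March (months 1-3)
Q2: April-June (months 4-6)
Q3: July-September (months 7-9)
Q4: October-December (months 10-12)
Month 4 falls in Q2

2


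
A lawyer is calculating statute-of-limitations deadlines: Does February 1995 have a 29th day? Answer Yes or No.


Year: 1995
Divisible by 4? 1995 / 4 = 498.75 -> No
Not divisible by 4, so NOT a leap year

No


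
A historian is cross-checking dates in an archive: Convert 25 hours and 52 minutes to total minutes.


Hours: 25
Minutes: 52
Convert hours to minutes: 25 x 60 = 1500
Add remaining minutes: 1500 + 52 = 1552

1552


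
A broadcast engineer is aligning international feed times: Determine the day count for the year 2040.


Year: 2040
Check leap year rules:
Divisible by 4? Yes
Divisible by 100? No
2040 is a leap year
Days: 366

366
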